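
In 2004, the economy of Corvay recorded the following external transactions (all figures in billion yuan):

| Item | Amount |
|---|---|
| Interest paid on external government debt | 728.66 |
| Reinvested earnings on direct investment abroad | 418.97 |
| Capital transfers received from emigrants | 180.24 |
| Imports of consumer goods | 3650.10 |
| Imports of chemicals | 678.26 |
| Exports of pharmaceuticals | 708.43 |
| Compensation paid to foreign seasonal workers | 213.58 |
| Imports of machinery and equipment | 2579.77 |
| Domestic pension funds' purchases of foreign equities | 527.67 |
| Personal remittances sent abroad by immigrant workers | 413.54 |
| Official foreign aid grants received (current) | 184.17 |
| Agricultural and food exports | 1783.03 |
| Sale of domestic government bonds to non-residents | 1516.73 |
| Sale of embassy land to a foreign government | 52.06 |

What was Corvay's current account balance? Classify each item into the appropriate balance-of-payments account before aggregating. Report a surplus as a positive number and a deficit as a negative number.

Goods: -3650.10 - 2579.77 + 1783.03 + 708.43 - 678.26 = -4416.67
Primary income: 418.97 - 728.66 - 213.58 = -523.27
Secondary income: -413.54 + 184.17 = -229.37
Current account = (-4416.67) + (-523.27) + (-229.37) = -5169.31
(Excluded from the current account — capital account: capital transfers received from emigrants 180.24, sale of embassy land to a foreign government 52.06; financial account: domestic pension funds' purchases of foreign equities 527.67, sale of domestic government bonds to non-residents 1516.73.)

-5169.31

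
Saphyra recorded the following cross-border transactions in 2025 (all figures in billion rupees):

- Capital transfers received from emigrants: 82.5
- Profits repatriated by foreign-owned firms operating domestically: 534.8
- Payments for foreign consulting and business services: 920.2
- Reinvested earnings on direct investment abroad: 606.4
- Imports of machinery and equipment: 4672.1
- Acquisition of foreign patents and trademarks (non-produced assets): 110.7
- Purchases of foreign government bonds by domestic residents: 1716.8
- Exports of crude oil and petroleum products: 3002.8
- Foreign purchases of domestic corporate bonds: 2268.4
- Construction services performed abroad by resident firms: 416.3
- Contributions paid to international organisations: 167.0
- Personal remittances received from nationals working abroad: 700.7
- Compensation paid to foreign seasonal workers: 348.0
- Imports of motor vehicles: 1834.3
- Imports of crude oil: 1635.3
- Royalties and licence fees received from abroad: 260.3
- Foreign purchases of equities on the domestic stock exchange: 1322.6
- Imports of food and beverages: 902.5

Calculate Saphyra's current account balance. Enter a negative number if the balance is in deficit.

Goods: -902.5 + 3002.8 - 1635.3 - 4672.1 - 1834.3 = -6041.4
Services: 260.3 - 920.2 + 416.3 = -243.6
Primary income: 606.4 - 534.8 - 348.0 = -276.4
Secondary income: -167.0 + 700.7 = 533.7
Current account = (-6041.4) + (-243.6) + (-276.4) + 533.7 = -6027.7
(Excluded from the current account — capital account: capital transfers received from emigrants 82.5, acquisition of foreign patents and trademarks (non-produced assets) 110.7; financial account: purchases of foreign government bonds by domestic residents 1716.8, foreign purchases of domestic corporate bonds 2268.4, foreign purchases of equities on the domestic stock exchange 1322.6.)

-6027.7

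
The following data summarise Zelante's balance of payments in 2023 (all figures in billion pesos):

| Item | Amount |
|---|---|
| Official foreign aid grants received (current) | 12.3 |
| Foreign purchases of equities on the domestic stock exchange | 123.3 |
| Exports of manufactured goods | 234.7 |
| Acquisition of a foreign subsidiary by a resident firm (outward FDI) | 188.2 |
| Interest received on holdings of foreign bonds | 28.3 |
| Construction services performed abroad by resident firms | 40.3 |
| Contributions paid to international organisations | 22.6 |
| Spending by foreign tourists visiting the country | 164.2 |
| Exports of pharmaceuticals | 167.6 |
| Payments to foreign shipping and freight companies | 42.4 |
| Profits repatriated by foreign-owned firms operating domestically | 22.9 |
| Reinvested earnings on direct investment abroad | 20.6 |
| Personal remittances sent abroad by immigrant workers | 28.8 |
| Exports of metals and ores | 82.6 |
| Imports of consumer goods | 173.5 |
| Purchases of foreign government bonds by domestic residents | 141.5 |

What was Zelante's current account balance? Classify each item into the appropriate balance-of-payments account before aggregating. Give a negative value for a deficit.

460.4

Goods: 82.6 + 234.7 - 173.5 + 167.6 = 311.4
Services: -42.4 + 164.2 + 40.3 = 162.1
Primary income: 20.6 - 22.9 + 28.3 = 26.0
Secondary income: -22.6 - 28.8 + 12.3 = -39.1
Current account = 311.4 + 162.1 + 26.0 + (-39.1) = 460.4
(Excluded from the current account — financial account: foreign purchases of equities on the domestic stock exchange 123.3, acquisition of a foreign subsidiary by a resident firm (outward FDI) 188.2, purchases of foreign government bonds by domestic residents 141.5.)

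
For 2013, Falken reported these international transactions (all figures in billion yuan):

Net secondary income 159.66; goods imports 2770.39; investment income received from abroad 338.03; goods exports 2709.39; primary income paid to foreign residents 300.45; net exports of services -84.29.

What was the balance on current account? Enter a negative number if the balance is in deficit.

Goods balance = 2709.39 - 2770.39 = -61.00
Services balance = -84.29
Trade balance (goods + services) = -61.00 + (-84.29) = -145.29
Net primary income = 338.03 - 300.45 = 37.58
Net secondary income = 159.66
Current account = -145.29 + 37.58 + 159.66 = 51.95

51.95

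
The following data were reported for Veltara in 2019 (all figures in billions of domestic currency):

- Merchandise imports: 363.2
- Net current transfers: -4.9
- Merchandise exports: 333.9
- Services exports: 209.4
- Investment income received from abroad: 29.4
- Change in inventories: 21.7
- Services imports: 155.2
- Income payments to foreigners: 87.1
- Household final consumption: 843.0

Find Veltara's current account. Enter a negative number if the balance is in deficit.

-37.7

Goods balance = 333.9 - 363.2 = -29.3
Services balance = 209.4 - 155.2 = 54.2
Trade balance (goods + services) = -29.3 + 54.2 = 24.9
Net primary income = 29.4 - 87.1 = -57.7
Net secondary income = -4.9
Current account = 24.9 + (-57.7) + (-4.9) = -37.7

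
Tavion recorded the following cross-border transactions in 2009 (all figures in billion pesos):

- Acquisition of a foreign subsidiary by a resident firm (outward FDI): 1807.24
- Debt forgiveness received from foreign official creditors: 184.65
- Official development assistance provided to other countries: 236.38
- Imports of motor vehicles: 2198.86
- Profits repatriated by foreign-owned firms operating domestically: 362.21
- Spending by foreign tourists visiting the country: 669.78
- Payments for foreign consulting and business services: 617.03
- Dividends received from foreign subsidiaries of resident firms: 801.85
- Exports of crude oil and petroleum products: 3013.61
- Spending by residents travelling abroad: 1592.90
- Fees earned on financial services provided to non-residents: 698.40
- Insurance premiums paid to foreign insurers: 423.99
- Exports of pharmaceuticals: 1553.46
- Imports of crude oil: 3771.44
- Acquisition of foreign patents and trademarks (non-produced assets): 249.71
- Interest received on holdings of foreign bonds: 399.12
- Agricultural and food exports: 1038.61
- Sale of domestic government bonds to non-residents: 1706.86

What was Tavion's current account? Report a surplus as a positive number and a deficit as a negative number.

Goods: -3771.44 - 2198.86 + 1553.46 + 3013.61 + 1038.61 = -364.62
Services: -617.03 + 669.78 - 1592.90 - 423.99 + 698.40 = -1265.74
Primary income: 399.12 - 362.21 + 801.85 = 838.76
Secondary income: -236.38
Current account = (-364.62) + (-1265.74) + 838.76 + (-236.38) = -1027.98
(Excluded from the current account — financial account: acquisition of a foreign subsidiary by a resident firm (outward FDI) 1807.24, sale of domestic government bonds to non-residents 1706.86; capital account: debt forgiveness received from foreign official creditors 184.65, acquisition of foreign patents and trademarks (non-produced assets) 249.71.)

-1027.98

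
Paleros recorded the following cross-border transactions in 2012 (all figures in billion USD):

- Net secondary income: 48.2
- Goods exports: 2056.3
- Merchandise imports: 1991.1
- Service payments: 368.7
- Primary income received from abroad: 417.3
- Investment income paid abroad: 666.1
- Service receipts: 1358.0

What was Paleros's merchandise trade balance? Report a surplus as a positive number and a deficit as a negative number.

65.2

Goods balance = 2056.3 - 1991.1 = 65.2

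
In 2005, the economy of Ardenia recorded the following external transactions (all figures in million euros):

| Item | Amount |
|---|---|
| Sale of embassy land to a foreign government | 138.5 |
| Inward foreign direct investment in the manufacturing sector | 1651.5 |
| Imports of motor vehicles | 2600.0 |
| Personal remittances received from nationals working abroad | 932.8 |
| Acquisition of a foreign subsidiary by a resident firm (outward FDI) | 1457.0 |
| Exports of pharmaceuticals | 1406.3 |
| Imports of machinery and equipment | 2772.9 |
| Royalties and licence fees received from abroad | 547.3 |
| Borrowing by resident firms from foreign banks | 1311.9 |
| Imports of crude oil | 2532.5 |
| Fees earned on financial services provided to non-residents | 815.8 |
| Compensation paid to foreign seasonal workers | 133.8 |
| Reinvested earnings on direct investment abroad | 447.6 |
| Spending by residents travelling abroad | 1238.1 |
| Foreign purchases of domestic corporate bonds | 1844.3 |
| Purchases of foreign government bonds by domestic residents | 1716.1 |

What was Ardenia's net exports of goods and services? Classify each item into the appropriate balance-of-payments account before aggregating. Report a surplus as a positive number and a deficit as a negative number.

Goods: -2532.5 - 2772.9 - 2600.0 + 1406.3 = -6499.1
Services: 815.8 - 1238.1 + 547.3 = 125.0
Trade balance = -6499.1 + 125.0 = -6374.1
(Excluded from the trade balance — capital account: sale of embassy land to a foreign government 138.5; financial account: inward foreign direct investment in the manufacturing sector 1651.5, acquisition of a foreign subsidiary by a resident firm (outward FDI) 1457.0, borrowing by resident firms from foreign banks 1311.9, foreign purchases of domestic corporate bonds 1844.3, purchases of foreign government bonds by domestic residents 1716.1; secondary income: personal remittances received from nationals working abroad 932.8; primary income: compensation paid to foreign seasonal workers 133.8, reinvested earnings on direct investment abroad 447.6.)

-6374.1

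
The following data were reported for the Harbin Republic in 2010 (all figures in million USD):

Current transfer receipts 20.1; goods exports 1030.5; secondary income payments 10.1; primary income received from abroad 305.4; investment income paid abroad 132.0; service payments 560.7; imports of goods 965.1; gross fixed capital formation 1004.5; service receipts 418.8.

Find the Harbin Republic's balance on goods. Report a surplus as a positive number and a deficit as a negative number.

65.4

Goods balance = 1030.5 - 965.1 = 65.4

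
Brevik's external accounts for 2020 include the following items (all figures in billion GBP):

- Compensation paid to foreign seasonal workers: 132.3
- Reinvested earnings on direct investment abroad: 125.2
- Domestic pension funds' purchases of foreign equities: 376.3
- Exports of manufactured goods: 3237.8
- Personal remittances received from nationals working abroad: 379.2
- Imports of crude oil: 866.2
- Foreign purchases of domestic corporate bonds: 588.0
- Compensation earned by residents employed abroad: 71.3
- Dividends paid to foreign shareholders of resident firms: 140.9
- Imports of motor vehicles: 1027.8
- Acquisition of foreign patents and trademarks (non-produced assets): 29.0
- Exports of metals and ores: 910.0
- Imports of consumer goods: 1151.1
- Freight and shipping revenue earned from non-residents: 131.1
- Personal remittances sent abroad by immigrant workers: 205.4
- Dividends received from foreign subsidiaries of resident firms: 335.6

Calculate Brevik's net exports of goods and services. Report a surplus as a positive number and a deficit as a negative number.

Goods: 910.0 + 3237.8 - 1027.8 - 1151.1 - 866.2 = 1102.7
Services: 131.1
Trade balance = 1102.7 + 131.1 = 1233.8
(Excluded from the trade balance — primary income: compensation paid to foreign seasonal workers 132.3, reinvested earnings on direct investment abroad 125.2, compensation earned by residents employed abroad 71.3, dividends paid to foreign shareholders of resident firms 140.9, dividends received from foreign subsidiaries of resident firms 335.6; financial account: domestic pension funds' purchases of foreign equities 376.3, foreign purchases of domestic corporate bonds 588.0; secondary income: personal remittances received from nationals working abroad 379.2, personal remittances sent abroad by immigrant workers 205.4; capital account: acquisition of foreign patents and trademarks (non-produced assets) 29.0.)

1233.8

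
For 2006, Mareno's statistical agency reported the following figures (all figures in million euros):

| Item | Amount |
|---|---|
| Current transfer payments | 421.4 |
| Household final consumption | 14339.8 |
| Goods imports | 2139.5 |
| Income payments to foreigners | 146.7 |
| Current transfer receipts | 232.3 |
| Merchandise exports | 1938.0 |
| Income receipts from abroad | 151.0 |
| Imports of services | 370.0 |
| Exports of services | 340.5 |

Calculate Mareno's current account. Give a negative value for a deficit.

-415.8

Goods balance = 1938.0 - 2139.5 = -201.5
Services balance = 340.5 - 370.0 = -29.5
Trade balance (goods + services) = -201.5 + (-29.5) = -231.0
Net primary income = 151.0 - 146.7 = 4.3
Net secondary income = 232.3 - 421.4 = -189.1
Current account = -231.0 + 4.3 + (-189.1) = -415.8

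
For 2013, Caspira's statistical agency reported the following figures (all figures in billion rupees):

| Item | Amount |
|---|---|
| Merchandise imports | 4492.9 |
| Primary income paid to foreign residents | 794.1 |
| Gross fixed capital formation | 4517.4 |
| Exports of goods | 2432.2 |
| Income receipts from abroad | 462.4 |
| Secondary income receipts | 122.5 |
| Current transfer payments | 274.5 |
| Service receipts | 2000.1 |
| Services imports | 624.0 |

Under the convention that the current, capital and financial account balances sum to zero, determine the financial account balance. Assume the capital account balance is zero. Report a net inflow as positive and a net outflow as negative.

Goods balance = 2432.2 - 4492.9 = -2060.7
Services balance = 2000.1 - 624.0 = 1376.1
Trade balance (goods + services) = -2060.7 + 1376.1 = -684.6
Net primary income = 462.4 - 794.1 = -331.7
Net secondary income = 122.5 - 274.5 = -152.0
Current account = -684.6 + (-331.7) + (-152.0) = -1168.3
Financial account = -(-1168.3) = 1168.3

1168.3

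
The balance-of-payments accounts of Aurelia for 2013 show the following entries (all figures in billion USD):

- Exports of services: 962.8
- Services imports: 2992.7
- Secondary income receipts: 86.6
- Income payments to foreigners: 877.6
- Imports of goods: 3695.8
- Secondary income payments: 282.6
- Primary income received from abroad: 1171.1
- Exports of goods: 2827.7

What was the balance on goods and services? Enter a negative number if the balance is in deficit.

Goods balance = 2827.7 - 3695.8 = -868.1
Services balance = 962.8 - 2992.7 = -2029.9
Trade balance (goods + services) = -868.1 + (-2029.9) = -2898.0

-2898.0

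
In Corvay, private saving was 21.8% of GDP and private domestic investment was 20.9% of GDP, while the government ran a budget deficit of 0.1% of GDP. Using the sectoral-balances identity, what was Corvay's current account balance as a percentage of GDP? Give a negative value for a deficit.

0.8

By the sectoral-balances identity, CA = (S_private - I) + (T - G).
Private balance = 21.8 - 20.9 = 0.9
Government balance (T - G) = -0.1
CA = 0.9 + (-0.1) = 0.8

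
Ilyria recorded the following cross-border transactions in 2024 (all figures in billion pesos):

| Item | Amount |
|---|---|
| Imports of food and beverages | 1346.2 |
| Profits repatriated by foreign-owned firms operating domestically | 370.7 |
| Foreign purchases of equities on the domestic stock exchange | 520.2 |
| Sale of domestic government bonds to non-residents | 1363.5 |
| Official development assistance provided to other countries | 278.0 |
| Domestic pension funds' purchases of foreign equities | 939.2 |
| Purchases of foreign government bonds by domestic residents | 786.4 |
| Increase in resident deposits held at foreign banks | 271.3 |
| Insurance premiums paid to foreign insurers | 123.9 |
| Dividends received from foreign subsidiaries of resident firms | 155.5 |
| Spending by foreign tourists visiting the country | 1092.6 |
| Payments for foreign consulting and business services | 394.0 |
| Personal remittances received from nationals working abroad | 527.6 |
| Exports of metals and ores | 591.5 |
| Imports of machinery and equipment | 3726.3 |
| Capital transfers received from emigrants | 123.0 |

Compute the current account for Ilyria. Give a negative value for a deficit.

Goods: -3726.3 - 1346.2 + 591.5 = -4481.0
Services: 1092.6 - 123.9 - 394.0 = 574.7
Primary income: 155.5 - 370.7 = -215.2
Secondary income: -278.0 + 527.6 = 249.6
Current account = (-4481.0) + 574.7 + (-215.2) + 249.6 = -3871.9
(Excluded from the current account — financial account: foreign purchases of equities on the domestic stock exchange 520.2, sale of domestic government bonds to non-residents 1363.5, domestic pension funds' purchases of foreign equities 939.2, purchases of foreign government bonds by domestic residents 786.4, increase in resident deposits held at foreign banks 271.3; capital account: capital transfers received from emigrants 123.0.)

-3871.9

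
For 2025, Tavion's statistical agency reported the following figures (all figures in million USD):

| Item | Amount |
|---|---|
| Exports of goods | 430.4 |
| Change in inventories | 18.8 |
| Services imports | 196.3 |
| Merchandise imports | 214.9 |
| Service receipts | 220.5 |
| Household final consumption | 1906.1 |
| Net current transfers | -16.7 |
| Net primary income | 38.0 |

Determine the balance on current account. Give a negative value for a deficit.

261.0

Goods balance = 430.4 - 214.9 = 215.5
Services balance = 220.5 - 196.3 = 24.2
Trade balance (goods + services) = 215.5 + 24.2 = 239.7
Net primary income = 38.0
Net secondary income = -16.7
Current account = 239.7 + 38.0 + (-16.7) = 261.0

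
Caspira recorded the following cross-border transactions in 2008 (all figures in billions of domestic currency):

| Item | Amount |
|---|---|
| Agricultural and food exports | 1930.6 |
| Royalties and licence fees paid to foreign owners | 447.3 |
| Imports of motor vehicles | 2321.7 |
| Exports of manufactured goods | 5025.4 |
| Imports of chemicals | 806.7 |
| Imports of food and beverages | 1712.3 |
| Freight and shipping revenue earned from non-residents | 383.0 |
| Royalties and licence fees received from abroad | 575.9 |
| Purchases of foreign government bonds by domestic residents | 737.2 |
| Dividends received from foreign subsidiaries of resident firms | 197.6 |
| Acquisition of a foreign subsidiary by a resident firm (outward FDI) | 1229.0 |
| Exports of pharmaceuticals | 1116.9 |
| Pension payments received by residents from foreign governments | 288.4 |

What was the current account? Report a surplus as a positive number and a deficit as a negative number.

4229.8

Goods: 1116.9 - 806.7 - 1712.3 + 1930.6 - 2321.7 + 5025.4 = 3232.2
Services: 575.9 + 383.0 - 447.3 = 511.6
Primary income: 197.6
Secondary income: 288.4
Current account = 3232.2 + 511.6 + 197.6 + 288.4 = 4229.8
(Excluded from the current account — financial account: purchases of foreign government bonds by domestic residents 737.2, acquisition of a foreign subsidiary by a resident firm (outward FDI) 1229.0.)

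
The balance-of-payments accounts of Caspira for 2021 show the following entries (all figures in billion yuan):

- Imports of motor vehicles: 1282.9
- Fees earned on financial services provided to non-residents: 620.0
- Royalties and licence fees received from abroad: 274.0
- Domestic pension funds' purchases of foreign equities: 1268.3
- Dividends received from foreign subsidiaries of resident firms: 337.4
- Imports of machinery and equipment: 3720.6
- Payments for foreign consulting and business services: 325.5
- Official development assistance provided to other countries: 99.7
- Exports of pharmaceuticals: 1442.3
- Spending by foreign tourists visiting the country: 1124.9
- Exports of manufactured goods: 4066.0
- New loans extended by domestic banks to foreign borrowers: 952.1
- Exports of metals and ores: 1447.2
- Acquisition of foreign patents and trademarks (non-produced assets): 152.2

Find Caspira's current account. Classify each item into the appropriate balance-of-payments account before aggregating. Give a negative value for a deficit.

3883.1

Goods: -1282.9 + 1447.2 - 3720.6 + 4066.0 + 1442.3 = 1952.0
Services: 274.0 + 620.0 - 325.5 + 1124.9 = 1693.4
Primary income: 337.4
Secondary income: -99.7
Current account = 1952.0 + 1693.4 + 337.4 + (-99.7) = 3883.1
(Excluded from the current account — financial account: domestic pension funds' purchases of foreign equities 1268.3, new loans extended by domestic banks to foreign borrowers 952.1; capital account: acquisition of foreign patents and trademarks (non-produced assets) 152.2.)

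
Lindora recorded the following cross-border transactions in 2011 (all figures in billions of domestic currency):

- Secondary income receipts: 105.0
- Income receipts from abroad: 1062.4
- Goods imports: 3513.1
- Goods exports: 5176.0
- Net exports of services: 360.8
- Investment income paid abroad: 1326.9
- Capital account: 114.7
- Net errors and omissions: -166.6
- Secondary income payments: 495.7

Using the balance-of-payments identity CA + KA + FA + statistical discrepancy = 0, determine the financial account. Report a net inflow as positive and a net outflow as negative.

Goods balance = 5176.0 - 3513.1 = 1662.9
Services balance = 360.8
Trade balance (goods + services) = 1662.9 + 360.8 = 2023.7
Net primary income = 1062.4 - 1326.9 = -264.5
Net secondary income = 105.0 - 495.7 = -390.7
Current account = 2023.7 + (-264.5) + (-390.7) = 1368.5
Financial account = -(1368.5 + 114.7 + (-166.6)) = -1316.6

-1316.6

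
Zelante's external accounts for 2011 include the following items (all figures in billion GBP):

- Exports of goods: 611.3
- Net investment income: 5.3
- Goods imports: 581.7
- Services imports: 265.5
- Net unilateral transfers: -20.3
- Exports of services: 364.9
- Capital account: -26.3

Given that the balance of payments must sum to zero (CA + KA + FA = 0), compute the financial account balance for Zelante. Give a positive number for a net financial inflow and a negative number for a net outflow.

-87.7

Goods balance = 611.3 - 581.7 = 29.6
Services balance = 364.9 - 265.5 = 99.4
Trade balance (goods + services) = 29.6 + 99.4 = 129.0
Net primary income = 5.3
Net secondary income = -20.3
Current account = 129.0 + 5.3 + (-20.3) = 114.0
Financial account = -(114.0 + (-26.3)) = -87.7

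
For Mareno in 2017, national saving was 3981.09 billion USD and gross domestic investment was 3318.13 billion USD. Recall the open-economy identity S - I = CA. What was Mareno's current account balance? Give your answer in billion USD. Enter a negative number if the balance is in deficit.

S - I = CA (net lending to the rest of the world).
CA = S - I = 3981.09 - 3318.13 = 662.96

662.96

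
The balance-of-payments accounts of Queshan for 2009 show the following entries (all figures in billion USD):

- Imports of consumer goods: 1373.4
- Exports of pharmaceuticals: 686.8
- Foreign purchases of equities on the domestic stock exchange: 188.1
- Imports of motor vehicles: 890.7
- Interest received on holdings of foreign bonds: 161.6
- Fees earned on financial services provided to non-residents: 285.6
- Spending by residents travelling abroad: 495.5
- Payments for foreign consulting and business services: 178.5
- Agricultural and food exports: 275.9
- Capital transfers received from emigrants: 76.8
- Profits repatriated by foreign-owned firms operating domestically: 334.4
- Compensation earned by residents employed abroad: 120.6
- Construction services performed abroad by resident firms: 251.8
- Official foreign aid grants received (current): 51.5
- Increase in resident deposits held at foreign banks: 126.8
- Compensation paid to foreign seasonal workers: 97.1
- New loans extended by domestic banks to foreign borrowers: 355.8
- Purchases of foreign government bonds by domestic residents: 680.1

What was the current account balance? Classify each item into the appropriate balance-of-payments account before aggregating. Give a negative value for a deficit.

-1535.8

Goods: -1373.4 + 275.9 + 686.8 - 890.7 = -1301.4
Services: 251.8 - 178.5 - 495.5 + 285.6 = -136.6
Primary income: 161.6 - 334.4 - 97.1 + 120.6 = -149.3
Secondary income: 51.5
Current account = (-1301.4) + (-136.6) + (-149.3) + 51.5 = -1535.8
(Excluded from the current account — financial account: foreign purchases of equities on the domestic stock exchange 188.1, increase in resident deposits held at foreign banks 126.8, new loans extended by domestic banks to foreign borrowers 355.8, purchases of foreign government bonds by domestic residents 680.1; capital account: capital transfers received from emigrants 76.8.)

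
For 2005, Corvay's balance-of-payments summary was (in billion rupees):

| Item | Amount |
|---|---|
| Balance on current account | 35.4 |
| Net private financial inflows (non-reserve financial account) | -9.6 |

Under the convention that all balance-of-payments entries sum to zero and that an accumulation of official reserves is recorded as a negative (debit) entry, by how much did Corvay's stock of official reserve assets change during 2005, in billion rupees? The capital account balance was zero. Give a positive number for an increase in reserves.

Official reserve transactions balance = -(35.4 + (-9.6)) = -25.8
An accumulation of reserves is recorded as a debit (negative entry), so the change in the stock of reserves is the negative of that balance.
Change in official reserves = -(-25.8) = 25.8

25.8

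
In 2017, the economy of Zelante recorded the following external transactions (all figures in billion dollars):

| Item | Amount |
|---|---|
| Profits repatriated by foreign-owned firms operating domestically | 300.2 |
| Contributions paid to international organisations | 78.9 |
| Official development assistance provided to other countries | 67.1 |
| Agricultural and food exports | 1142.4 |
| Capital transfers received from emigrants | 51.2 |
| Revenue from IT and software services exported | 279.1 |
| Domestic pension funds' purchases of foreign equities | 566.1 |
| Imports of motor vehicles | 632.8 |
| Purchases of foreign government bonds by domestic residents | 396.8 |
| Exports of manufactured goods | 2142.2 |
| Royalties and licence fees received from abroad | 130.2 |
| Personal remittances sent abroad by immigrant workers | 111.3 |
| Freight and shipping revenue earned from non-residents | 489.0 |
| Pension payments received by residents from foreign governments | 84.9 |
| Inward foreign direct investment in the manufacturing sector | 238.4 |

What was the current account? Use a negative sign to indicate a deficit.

3077.5

Goods: 1142.4 + 2142.2 - 632.8 = 2651.8
Services: 279.1 + 130.2 + 489.0 = 898.3
Primary income: -300.2
Secondary income: -67.1 + 84.9 - 78.9 - 111.3 = -172.4
Current account = 2651.8 + 898.3 + (-300.2) + (-172.4) = 3077.5
(Excluded from the current account — capital account: capital transfers received from emigrants 51.2; financial account: domestic pension funds' purchases of foreign equities 566.1, purchases of foreign government bonds by domestic residents 396.8, inward foreign direct investment in the manufacturing sector 238.4.)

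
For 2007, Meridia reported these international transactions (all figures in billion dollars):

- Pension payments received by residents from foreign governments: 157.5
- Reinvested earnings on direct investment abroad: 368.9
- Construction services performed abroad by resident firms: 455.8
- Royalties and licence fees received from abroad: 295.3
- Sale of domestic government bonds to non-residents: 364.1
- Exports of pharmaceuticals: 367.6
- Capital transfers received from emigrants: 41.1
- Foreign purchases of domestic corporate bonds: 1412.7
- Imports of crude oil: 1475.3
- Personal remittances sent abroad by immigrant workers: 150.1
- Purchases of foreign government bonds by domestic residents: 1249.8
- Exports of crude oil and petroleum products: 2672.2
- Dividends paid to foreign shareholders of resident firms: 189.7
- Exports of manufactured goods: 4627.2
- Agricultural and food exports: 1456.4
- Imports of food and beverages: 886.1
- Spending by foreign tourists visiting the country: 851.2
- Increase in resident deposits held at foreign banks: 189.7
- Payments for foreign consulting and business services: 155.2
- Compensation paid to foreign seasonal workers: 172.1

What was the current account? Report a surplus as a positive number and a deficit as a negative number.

Goods: 1456.4 + 2672.2 - 886.1 + 367.6 - 1475.3 + 4627.2 = 6762.0
Services: 851.2 - 155.2 + 455.8 + 295.3 = 1447.1
Primary income: 368.9 - 189.7 - 172.1 = 7.1
Secondary income: -150.1 + 157.5 = 7.4
Current account = 6762.0 + 1447.1 + 7.1 + 7.4 = 8223.6
(Excluded from the current account — financial account: sale of domestic government bonds to non-residents 364.1, foreign purchases of domestic corporate bonds 1412.7, purchases of foreign government bonds by domestic residents 1249.8, increase in resident deposits held at foreign banks 189.7; capital account: capital transfers received from emigrants 41.1.)

8223.6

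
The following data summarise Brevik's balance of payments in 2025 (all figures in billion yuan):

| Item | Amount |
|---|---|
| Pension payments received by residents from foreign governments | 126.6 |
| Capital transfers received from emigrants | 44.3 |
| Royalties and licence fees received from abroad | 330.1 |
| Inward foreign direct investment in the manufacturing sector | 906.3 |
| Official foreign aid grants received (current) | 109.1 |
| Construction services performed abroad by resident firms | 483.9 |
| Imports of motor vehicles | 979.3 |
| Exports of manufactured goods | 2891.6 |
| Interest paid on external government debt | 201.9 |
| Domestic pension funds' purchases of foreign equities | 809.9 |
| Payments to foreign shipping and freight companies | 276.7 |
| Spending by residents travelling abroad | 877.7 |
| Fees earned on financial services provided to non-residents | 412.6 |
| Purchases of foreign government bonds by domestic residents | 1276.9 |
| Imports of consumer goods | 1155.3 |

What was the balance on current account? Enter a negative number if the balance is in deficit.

Goods: -1155.3 - 979.3 + 2891.6 = 757.0
Services: 483.9 - 276.7 + 330.1 + 412.6 - 877.7 = 72.2
Primary income: -201.9
Secondary income: 126.6 + 109.1 = 235.7
Current account = 757.0 + 72.2 + (-201.9) + 235.7 = 863.0
(Excluded from the current account — capital account: capital transfers received from emigrants 44.3; financial account: inward foreign direct investment in the manufacturing sector 906.3, domestic pension funds' purchases of foreign equities 809.9, purchases of foreign government bonds by domestic residents 1276.9.)

863.0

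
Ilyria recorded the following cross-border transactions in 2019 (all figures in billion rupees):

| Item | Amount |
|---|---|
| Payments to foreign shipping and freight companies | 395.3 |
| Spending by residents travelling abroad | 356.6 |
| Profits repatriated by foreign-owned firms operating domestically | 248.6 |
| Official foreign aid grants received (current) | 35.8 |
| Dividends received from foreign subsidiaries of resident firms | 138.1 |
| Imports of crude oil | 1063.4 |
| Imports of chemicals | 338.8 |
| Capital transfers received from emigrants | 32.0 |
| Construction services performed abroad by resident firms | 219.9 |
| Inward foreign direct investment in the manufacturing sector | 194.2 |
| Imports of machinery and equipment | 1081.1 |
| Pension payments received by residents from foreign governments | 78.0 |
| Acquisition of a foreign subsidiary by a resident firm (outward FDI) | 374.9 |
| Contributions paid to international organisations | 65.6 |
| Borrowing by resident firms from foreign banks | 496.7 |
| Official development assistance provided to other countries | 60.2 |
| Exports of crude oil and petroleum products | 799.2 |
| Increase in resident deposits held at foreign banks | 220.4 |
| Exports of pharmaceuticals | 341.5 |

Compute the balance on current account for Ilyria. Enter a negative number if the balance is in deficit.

Goods: 799.2 - 1063.4 - 338.8 - 1081.1 + 341.5 = -1342.6
Services: 219.9 - 395.3 - 356.6 = -532.0
Primary income: 138.1 - 248.6 = -110.5
Secondary income: 35.8 - 65.6 + 78.0 - 60.2 = -12.0
Current account = (-1342.6) + (-532.0) + (-110.5) + (-12.0) = -1997.1
(Excluded from the current account — capital account: capital transfers received from emigrants 32.0; financial account: inward foreign direct investment in the manufacturing sector 194.2, acquisition of a foreign subsidiary by a resident firm (outward FDI) 374.9, borrowing by resident firms from foreign banks 496.7, increase in resident deposits held at foreign banks 220.4.)

-1997.1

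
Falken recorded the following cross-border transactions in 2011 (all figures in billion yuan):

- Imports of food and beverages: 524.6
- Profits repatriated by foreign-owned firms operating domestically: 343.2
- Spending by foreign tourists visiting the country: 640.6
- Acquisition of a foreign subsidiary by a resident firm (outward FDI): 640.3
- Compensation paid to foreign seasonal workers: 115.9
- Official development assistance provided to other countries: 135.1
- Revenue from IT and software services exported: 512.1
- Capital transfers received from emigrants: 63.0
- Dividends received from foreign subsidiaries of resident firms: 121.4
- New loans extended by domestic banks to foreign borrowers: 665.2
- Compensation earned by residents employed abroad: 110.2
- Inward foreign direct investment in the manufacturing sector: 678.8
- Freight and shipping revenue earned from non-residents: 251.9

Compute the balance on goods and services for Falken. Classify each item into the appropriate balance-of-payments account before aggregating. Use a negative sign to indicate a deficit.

880.0

Goods: -524.6
Services: 251.9 + 640.6 + 512.1 = 1404.6
Trade balance = -524.6 + 1404.6 = 880.0
(Excluded from the trade balance — primary income: profits repatriated by foreign-owned firms operating domestically 343.2, compensation paid to foreign seasonal workers 115.9, dividends received from foreign subsidiaries of resident firms 121.4, compensation earned by residents employed abroad 110.2; financial account: acquisition of a foreign subsidiary by a resident firm (outward FDI) 640.3, new loans extended by domestic banks to foreign borrowers 665.2, inward foreign direct investment in the manufacturing sector 678.8; secondary income: official development assistance provided to other countries 135.1; capital account: capital transfers received from emigrants 63.0.)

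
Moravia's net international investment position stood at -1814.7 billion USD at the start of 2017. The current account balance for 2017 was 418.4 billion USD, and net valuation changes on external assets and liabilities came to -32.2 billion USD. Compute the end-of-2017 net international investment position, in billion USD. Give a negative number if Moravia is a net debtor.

Change in NIIP = current account + net valuation change = 418.4 + (-32.2) = 386.2
End-of-year NIIP = -1814.7 + 386.2 = -1428.5

-1428.5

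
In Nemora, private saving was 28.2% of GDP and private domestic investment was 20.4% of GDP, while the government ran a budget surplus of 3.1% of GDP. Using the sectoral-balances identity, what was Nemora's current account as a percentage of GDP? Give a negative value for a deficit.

10.9

By the sectoral-balances identity, CA = (S_private - I) + (T - G).
Private balance = 28.2 - 20.4 = 7.8
Government balance (T - G) = 3.1
CA = 7.8 + 3.1 = 10.9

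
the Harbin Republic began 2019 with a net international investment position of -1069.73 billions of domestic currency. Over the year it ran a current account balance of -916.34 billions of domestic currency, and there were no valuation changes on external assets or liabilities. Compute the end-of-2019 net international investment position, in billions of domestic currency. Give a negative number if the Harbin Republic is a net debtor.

-1986.07

With no valuation effects, change in NIIP = current account = -916.34
End-of-year NIIP = -1069.73 + (-916.34) = -1986.07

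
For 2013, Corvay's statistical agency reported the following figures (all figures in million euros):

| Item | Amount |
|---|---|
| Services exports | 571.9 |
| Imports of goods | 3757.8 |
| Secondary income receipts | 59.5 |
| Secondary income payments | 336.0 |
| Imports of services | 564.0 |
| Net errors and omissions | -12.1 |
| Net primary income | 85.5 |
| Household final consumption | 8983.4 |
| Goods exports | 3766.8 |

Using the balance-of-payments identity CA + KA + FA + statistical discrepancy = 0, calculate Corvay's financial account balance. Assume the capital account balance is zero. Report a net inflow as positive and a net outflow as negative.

186.2

Goods balance = 3766.8 - 3757.8 = 9.0
Services balance = 571.9 - 564.0 = 7.9
Trade balance (goods + services) = 9.0 + 7.9 = 16.9
Net primary income = 85.5
Net secondary income = 59.5 - 336.0 = -276.5
Current account = 16.9 + 85.5 + (-276.5) = -174.1
Financial account = -(-174.1 + (-12.1)) = 186.2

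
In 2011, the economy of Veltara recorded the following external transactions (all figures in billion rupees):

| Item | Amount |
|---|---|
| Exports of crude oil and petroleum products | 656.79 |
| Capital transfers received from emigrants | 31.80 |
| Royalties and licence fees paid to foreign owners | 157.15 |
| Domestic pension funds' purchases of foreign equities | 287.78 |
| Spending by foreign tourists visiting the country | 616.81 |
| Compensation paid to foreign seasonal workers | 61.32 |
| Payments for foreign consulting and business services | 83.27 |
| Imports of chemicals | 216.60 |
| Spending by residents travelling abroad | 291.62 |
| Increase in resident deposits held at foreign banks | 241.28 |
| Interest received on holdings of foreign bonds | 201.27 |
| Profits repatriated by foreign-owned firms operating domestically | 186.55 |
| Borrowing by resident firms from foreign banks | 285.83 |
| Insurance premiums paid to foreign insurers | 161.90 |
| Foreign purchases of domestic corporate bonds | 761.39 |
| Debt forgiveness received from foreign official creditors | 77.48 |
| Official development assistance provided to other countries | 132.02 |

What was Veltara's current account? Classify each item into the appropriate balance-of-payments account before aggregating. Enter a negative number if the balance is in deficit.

184.44

Goods: 656.79 - 216.60 = 440.19
Services: -291.62 - 161.90 - 157.15 + 616.81 - 83.27 = -77.13
Primary income: -61.32 - 186.55 + 201.27 = -46.60
Secondary income: -132.02
Current account = 440.19 + (-77.13) + (-46.60) + (-132.02) = 184.44
(Excluded from the current account — capital account: capital transfers received from emigrants 31.80, debt forgiveness received from foreign official creditors 77.48; financial account: domestic pension funds' purchases of foreign equities 287.78, increase in resident deposits held at foreign banks 241.28, borrowing by resident firms from foreign banks 285.83, foreign purchases of domestic corporate bonds 761.39.)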